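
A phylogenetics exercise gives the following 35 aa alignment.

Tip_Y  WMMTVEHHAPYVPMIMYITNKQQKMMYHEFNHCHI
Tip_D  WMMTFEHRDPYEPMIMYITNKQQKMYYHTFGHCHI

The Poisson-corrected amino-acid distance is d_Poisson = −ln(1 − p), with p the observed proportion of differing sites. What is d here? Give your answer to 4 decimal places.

Differing sites — 5:V/F; 8:H/R; 9:A/D; 12:V/E; 26:M/Y; 29:E/T; 31:N/G.
p = 7/35 = 0.200000.
d = −ln(1 − 0.200000) = −ln(0.800000) = 0.2231.

0.2231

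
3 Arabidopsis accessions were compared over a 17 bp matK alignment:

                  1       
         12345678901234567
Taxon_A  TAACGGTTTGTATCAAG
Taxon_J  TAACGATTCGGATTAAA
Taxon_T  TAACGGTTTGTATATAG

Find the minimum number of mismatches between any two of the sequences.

Pairwise Hamming distances:
  Taxon_A vs Taxon_J: 5
  Taxon_A vs Taxon_T: 2
  Taxon_J vs Taxon_T: 6
The smallest is 2, between Taxon_A and Taxon_T.

2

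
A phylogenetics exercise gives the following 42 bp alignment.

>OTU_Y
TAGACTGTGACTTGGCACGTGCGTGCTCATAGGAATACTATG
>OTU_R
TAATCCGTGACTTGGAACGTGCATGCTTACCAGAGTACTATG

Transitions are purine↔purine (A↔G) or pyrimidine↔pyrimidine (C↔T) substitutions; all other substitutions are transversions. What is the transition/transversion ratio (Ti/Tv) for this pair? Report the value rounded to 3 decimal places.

Differing sites — 3:G/A (Ti); 4:A/T (Tv); 6:T/C (Ti); 16:C/A (Tv); 23:G/A (Ti); 28:C/T (Ti); 30:T/C (Ti); 31:A/C (Tv); 32:G/A (Ti); 35:A/G (Ti).
Of the 10 differences, 7 transitions and 3 transversions, so Ti/Tv = 7/3 = 2.333.

2.333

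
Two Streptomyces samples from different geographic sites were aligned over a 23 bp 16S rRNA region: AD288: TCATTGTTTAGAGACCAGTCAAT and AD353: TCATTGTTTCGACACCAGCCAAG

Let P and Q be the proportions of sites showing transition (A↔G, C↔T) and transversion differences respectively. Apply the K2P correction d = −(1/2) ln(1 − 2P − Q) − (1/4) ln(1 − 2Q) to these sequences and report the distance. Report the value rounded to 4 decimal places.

0.1981

Differing sites — 10:A/C (Tv); 13:G/C (Tv); 19:T/C (Ti); 23:T/G (Tv).
Of the 4 differences, 1 transition and 3 transversions over 23 sites: P = 1/23 = 0.043478, Q = 3/23 = 0.130435.
d = −0.5·ln(0.782609) − 0.25·ln(0.739130) = −0.5·(-0.245122) − 0.25·(-0.302281) = 0.1981.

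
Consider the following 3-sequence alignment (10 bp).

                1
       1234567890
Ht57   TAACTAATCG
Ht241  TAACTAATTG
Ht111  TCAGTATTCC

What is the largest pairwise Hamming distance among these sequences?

Pairwise Hamming distances:
  Ht57 vs Ht241: 1
  Ht57 vs Ht111: 4
  Ht241 vs Ht111: 5
The largest is 5, between Ht241 and Ht111.

5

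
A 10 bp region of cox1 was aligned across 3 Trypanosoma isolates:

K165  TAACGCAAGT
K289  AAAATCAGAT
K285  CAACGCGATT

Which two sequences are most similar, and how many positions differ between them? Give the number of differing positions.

3

Pairwise Hamming distances:
  K165 vs K289: 5
  K165 vs K285: 3
  K289 vs K285: 6
The smallest is 3, between K165 and K285.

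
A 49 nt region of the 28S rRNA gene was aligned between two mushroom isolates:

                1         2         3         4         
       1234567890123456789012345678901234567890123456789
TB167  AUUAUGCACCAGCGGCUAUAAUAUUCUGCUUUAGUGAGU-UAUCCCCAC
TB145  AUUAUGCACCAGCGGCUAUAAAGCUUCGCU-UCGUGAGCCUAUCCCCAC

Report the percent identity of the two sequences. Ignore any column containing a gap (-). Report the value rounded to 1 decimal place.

85.1%

Excluding the 2 gap columns leaves 47 comparable sites.
Mismatches occur at site 22 (U→A), site 23 (A→G), site 24 (U→C), site 26 (C→U), site 27 (U→C), site 33 (A→C), site 39 (U→C).
40 of the 47 comparable sites match, so the percent identity is 40/47 × 100 = 85.1%.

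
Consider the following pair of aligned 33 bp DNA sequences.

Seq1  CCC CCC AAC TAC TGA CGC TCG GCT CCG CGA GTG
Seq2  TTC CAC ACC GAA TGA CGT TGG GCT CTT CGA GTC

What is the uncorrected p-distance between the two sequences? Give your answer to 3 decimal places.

0.333

Mismatches occur at site 1 (C↔T), site 2 (C↔T), site 5 (C↔A), site 8 (A↔C), site 10 (T↔G), site 12 (C↔A), site 18 (C↔T), site 20 (C↔G), site 26 (C↔T), site 27 (G↔T), site 33 (G↔C).
There are 11 differences over 33 sites, so p = 11/33 = 0.333.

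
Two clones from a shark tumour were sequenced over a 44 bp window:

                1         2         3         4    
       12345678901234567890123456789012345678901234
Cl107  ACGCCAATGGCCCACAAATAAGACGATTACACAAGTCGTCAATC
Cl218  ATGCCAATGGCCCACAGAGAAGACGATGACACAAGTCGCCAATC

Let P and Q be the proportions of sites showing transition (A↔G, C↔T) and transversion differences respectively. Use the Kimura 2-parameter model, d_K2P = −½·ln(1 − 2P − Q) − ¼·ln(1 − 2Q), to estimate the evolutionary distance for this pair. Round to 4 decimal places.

0.1242

Differing sites — 2:C/T (Ti); 17:A/G (Ti); 19:T/G (Tv); 28:T/G (Tv); 39:T/C (Ti).
Of the 5 differences, 3 transitions and 2 transversions over 44 sites: P = 3/44 = 0.068182, Q = 2/44 = 0.045455.
d = −0.5·ln(0.818181) − 0.25·ln(0.909090) = −0.5·(-0.200672) − 0.25·(-0.095311) = 0.1242.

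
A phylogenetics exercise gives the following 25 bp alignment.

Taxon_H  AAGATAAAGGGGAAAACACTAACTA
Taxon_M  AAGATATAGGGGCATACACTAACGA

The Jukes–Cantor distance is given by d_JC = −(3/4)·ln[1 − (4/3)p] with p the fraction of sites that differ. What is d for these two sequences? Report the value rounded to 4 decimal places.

The sequences differ at positions 7 (A/T), 13 (A/C), 15 (A/T), 24 (T/G).
p = 4/25 = 0.160000.
d = −0.75 · ln(1 − (4/3)·0.160000) = −0.75 · ln(0.786667) = −0.75 · (-0.239950) = 0.1800.

0.1800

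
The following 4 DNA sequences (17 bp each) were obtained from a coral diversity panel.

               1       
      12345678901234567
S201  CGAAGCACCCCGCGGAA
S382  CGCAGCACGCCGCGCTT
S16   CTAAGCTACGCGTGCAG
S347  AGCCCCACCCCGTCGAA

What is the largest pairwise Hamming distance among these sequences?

Pairwise Hamming distances:
  S201 vs S382: 5
  S201 vs S16: 7
  S201 vs S347: 6
  S382 vs S16: 9
  S382 vs S347: 9
  S16 vs S347: 11
The largest is 11, between S16 and S347.

11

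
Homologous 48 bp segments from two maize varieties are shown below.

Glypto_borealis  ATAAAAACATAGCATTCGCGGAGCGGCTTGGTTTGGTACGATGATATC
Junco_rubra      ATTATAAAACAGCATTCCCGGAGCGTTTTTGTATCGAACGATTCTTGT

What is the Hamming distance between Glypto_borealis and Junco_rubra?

16

Mismatches occur at site 3 (A↔T), site 5 (A↔T), site 8 (C↔A), site 10 (T↔C), site 18 (G↔C), site 26 (G↔T), site 27 (C↔T), site 30 (G↔T), site 33 (T↔A), site 35 (G↔C), site 37 (T↔A), site 43 (G↔T), site 44 (A↔C), site 46 (A↔T), site 47 (T↔G), site 48 (C↔T).
That gives 16 mismatches out of 48 aligned sites, so the Hamming distance is 16.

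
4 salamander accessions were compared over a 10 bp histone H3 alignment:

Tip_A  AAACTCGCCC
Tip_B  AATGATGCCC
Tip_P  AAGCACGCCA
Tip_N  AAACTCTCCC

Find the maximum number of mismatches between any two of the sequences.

Pairwise Hamming distances:
  Tip_A vs Tip_B: 4
  Tip_A vs Tip_P: 3
  Tip_A vs Tip_N: 1
  Tip_B vs Tip_P: 4
  Tip_B vs Tip_N: 5
  Tip_P vs Tip_N: 4
The largest is 5, between Tip_B and Tip_N.

5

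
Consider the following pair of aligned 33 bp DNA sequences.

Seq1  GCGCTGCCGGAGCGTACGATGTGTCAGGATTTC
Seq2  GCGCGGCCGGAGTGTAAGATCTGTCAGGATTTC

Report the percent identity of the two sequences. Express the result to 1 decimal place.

87.9%

Differing sites — 5:T/G; 13:C/T; 17:C/A; 21:G/C.
29 of the 33 sites match, so the percent identity is 29/33 × 100 = 87.9%.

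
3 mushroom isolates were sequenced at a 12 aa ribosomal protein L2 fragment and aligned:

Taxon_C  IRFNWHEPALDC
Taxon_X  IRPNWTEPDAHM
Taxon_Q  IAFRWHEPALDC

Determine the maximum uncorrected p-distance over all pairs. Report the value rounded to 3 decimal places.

0.667

Pairwise Hamming distances:
  Taxon_C vs Taxon_X: 6
  Taxon_C vs Taxon_Q: 2
  Taxon_X vs Taxon_Q: 8
The largest is 8 mismatches, between Taxon_X and Taxon_Q; p = 8/12 = 0.667.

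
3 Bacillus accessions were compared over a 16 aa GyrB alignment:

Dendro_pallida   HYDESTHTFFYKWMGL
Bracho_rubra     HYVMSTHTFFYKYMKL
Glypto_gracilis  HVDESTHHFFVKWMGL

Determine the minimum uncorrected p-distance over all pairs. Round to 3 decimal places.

0.188

Pairwise Hamming distances:
  Dendro_pallida vs Bracho_rubra: 4
  Dendro_pallida vs Glypto_gracilis: 3
  Bracho_rubra vs Glypto_gracilis: 7
The smallest is 3 mismatches, between Dendro_pallida and Glypto_gracilis; p = 3/16 = 0.188.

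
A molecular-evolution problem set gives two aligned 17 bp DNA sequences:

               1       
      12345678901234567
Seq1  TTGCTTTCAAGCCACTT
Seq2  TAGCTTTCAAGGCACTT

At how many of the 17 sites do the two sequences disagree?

2

Differing sites — 2:T/A; 12:C/G.
That gives 2 mismatches out of 17 aligned sites, so the Hamming distance is 2.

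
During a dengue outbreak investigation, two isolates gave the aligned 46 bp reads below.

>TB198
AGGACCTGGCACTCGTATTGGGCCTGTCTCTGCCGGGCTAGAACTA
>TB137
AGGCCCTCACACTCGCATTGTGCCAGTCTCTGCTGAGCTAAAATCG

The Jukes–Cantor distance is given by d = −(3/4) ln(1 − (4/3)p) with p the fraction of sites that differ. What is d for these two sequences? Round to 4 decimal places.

Differing sites — 4:A/C; 8:G/C; 9:G/A; 16:T/C; 21:G/T; 25:T/A; 34:C/T; 36:G/A; 41:G/A; 44:C/T; 45:T/C; 46:A/G.
p = 12/46 = 0.260870.
d = −0.75 · ln(1 − (4/3)·0.260870) = −0.75 · ln(0.652173) = −0.75 · (-0.427445) = 0.3206.

0.3206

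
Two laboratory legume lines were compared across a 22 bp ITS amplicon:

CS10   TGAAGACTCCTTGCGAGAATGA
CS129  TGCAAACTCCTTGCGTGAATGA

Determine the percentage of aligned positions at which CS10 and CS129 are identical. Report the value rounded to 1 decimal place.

Mismatches occur at site 3 (A→C), site 5 (G→A), site 16 (A→T).
19 of the 22 sites match, so the percent identity is 19/22 × 100 = 86.4%.

86.4%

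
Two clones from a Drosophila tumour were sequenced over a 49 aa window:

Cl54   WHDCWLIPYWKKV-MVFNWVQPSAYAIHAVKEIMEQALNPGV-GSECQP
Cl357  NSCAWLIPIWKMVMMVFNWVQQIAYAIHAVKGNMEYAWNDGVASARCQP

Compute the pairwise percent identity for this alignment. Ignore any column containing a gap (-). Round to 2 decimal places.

Excluding the 2 gap columns leaves 47 comparable sites.
Mismatches occur at site 1 (W/N), site 2 (H/S), site 3 (D/C), site 4 (C/A), site 9 (Y/I), site 12 (K/M), site 22 (P/Q), site 23 (S/I), site 32 (E/G), site 33 (I/N), site 36 (Q/Y), site 38 (L/W), site 40 (P/D), site 44 (G/S), site 45 (S/A), site 46 (E/R).
31 of the 47 comparable sites match, so the percent identity is 31/47 × 100 = 65.96%.

65.96%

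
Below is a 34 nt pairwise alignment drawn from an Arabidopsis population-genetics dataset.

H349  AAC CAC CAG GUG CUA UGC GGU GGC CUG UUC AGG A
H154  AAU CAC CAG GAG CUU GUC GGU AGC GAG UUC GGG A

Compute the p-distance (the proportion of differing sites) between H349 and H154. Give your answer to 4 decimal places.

Differing sites — 3:C/U; 11:U/A; 15:A/U; 16:U/G; 17:G/U; 22:G/A; 25:C/G; 26:U/A; 31:A/G.
There are 9 differences over 34 sites, so p = 9/34 = 0.2647.

0.2647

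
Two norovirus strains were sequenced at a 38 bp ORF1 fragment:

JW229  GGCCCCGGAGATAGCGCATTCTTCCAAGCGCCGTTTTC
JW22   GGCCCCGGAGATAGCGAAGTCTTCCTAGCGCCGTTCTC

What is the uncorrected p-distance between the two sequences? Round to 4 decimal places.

Mismatches occur at site 17 (C↔A), site 19 (T↔G), site 26 (A↔T), site 36 (T↔C).
There are 4 differences over 38 sites, so p = 4/38 = 0.1053.

0.1053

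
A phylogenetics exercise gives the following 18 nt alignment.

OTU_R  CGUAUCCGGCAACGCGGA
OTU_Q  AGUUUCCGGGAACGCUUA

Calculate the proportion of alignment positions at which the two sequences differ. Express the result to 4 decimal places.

The sequences differ at positions 1 (C/A), 4 (A/U), 10 (C/G), 16 (G/U), 17 (G/U).
There are 5 differences over 18 sites, so p = 5/18 = 0.2778.

0.2778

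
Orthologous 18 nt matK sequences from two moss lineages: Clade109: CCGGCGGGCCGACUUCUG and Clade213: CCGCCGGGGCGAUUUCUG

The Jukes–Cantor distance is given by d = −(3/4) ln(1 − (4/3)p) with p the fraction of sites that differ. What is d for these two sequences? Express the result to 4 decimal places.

Mismatches occur at site 4 (G/C), site 9 (C/G), site 13 (C/U).
p = 3/18 = 0.166667.
d = −0.75 · ln(1 − (4/3)·0.166667) = −0.75 · ln(0.777777) = −0.75 · (-0.251315) = 0.1885.

0.1885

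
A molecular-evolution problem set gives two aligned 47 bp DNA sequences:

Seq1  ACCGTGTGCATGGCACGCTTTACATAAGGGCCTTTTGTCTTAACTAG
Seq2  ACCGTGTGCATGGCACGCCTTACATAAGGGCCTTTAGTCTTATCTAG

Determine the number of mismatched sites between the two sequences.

The sequences differ at positions 19 (T/C), 36 (T/A), 43 (A/T).
That gives 3 mismatches out of 47 aligned sites, so the Hamming distance is 3.

3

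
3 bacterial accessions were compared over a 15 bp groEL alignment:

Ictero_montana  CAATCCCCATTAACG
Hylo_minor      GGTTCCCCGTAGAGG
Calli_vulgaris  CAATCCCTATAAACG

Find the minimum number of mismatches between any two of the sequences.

2

Pairwise Hamming distances:
  Ictero_montana vs Hylo_minor: 7
  Ictero_montana vs Calli_vulgaris: 2
  Hylo_minor vs Calli_vulgaris: 7
The smallest is 2, between Ictero_montana and Calli_vulgaris.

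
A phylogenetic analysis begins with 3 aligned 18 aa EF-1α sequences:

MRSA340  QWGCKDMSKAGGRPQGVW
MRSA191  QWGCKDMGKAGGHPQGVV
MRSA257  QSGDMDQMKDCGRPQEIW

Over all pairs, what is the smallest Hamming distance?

Pairwise Hamming distances:
  MRSA340 vs MRSA191: 3
  MRSA340 vs MRSA257: 9
  MRSA191 vs MRSA257: 11
The smallest is 3, between MRSA340 and MRSA191.

3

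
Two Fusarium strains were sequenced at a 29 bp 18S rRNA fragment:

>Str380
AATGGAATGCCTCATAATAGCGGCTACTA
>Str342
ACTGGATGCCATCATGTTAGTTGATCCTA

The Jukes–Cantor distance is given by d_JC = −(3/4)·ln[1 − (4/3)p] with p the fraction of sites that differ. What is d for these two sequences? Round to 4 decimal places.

Differing sites — 2:A/C; 7:A/T; 8:T/G; 9:G/C; 11:C/A; 16:A/G; 17:A/T; 21:C/T; 22:G/T; 24:C/A; 26:A/C.
p = 11/29 = 0.379310.
d = −0.75 · ln(1 − (4/3)·0.379310) = −0.75 · ln(0.494253) = −0.75 · (-0.704708) = 0.5285.

0.5285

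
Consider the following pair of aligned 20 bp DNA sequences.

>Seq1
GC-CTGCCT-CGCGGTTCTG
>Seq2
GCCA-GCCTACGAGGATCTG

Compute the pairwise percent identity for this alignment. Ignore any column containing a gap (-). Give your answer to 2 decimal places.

Excluding the 3 gap columns leaves 17 comparable sites.
Differing sites — 4:C/A; 13:C/A; 16:T/A.
14 of the 17 comparable sites match, so the percent identity is 14/17 × 100 = 82.35%.

82.35%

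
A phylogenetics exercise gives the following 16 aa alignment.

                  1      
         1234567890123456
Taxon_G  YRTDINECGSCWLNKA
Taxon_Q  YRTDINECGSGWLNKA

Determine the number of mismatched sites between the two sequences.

Differing sites — 11:C/G.
That gives 1 mismatch out of 16 aligned sites, so the Hamming distance is 1.

1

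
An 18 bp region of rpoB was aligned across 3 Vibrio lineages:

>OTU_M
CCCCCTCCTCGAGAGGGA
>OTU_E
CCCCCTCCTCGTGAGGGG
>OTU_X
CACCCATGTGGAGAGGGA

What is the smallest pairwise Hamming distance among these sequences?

Pairwise Hamming distances:
  OTU_M vs OTU_E: 2
  OTU_M vs OTU_X: 5
  OTU_E vs OTU_X: 7
The smallest is 2, between OTU_M and OTU_E.

2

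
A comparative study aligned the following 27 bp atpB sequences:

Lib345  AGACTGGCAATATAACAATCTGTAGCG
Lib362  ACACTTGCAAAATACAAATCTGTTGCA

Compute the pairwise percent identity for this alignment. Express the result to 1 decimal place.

74.1%

Mismatches occur at site 2 (G→C), site 6 (G→T), site 11 (T→A), site 15 (A→C), site 16 (C→A), site 24 (A→T), site 27 (G→A).
20 of the 27 sites match, so the percent identity is 20/27 × 100 = 74.1%.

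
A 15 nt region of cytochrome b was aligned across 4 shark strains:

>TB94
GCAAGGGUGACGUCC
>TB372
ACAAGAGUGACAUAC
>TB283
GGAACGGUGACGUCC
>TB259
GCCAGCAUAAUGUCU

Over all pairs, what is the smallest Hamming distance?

Pairwise Hamming distances:
  TB94 vs TB372: 4
  TB94 vs TB283: 2
  TB94 vs TB259: 6
  TB372 vs TB283: 6
  TB372 vs TB259: 9
  TB283 vs TB259: 8
The smallest is 2, between TB94 and TB283.

2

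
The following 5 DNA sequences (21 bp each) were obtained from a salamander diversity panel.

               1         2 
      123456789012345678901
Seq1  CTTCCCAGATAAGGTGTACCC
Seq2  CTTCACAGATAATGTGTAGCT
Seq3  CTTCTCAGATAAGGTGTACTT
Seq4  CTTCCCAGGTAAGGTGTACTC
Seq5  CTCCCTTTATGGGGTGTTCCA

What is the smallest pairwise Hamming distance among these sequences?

2

Pairwise Hamming distances:
  Seq1 vs Seq2: 4
  Seq1 vs Seq3: 3
  Seq1 vs Seq4: 2
  Seq1 vs Seq5: 8
  Seq2 vs Seq3: 4
  Seq2 vs Seq4: 6
  Seq2 vs Seq5: 11
  Seq3 vs Seq4: 3
  Seq3 vs Seq5: 10
  Seq4 vs Seq5: 10
The smallest is 2, between Seq1 and Seq4.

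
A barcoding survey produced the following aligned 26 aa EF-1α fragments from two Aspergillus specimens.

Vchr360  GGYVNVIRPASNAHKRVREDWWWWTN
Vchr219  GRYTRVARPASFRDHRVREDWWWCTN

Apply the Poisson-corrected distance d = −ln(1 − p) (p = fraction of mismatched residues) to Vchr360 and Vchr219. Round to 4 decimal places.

0.4249

Differing sites — 2:G/R; 4:V/T; 5:N/R; 7:I/A; 12:N/F; 13:A/R; 14:H/D; 15:K/H; 24:W/C.
p = 9/26 = 0.346154.
d = −ln(1 − 0.346154) = −ln(0.653846) = 0.4249.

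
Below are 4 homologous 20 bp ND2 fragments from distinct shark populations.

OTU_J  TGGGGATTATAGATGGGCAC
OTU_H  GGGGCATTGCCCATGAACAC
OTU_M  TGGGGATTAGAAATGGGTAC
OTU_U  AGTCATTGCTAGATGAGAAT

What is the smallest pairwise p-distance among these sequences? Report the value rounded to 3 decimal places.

Pairwise Hamming distances:
  OTU_J vs OTU_H: 8
  OTU_J vs OTU_M: 3
  OTU_J vs OTU_U: 10
  OTU_H vs OTU_M: 9
  OTU_H vs OTU_U: 13
  OTU_M vs OTU_U: 12
The smallest is 3 mismatches, between OTU_J and OTU_M; p = 3/20 = 0.150.

0.150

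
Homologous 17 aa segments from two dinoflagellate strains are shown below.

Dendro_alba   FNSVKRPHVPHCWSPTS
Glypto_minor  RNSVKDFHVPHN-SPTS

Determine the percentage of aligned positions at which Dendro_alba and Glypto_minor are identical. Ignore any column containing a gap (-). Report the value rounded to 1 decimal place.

Excluding the 1 gap column leaves 16 comparable sites.
Mismatches occur at site 1 (F↔R), site 6 (R↔D), site 7 (P↔F), site 12 (C↔N).
12 of the 16 comparable sites match, so the percent identity is 12/16 × 100 = 75.0%.

75.0%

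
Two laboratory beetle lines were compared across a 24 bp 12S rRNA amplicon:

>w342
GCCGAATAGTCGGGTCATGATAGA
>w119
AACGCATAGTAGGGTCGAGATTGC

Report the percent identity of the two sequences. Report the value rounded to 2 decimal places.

66.67%

The sequences differ at positions 1 (G/A), 2 (C/A), 5 (A/C), 11 (C/A), 17 (A/G), 18 (T/A), 22 (A/T), 24 (A/C).
16 of the 24 sites match, so the percent identity is 16/24 × 100 = 66.67%.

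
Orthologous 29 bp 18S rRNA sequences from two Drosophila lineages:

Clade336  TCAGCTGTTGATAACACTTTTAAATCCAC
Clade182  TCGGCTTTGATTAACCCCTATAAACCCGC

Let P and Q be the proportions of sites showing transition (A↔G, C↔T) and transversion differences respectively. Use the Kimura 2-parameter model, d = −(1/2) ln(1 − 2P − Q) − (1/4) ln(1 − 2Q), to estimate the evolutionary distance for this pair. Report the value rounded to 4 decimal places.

0.4698

Differing sites — 3:A/G (Ti); 7:G/T (Tv); 9:T/G (Tv); 10:G/A (Ti); 11:A/T (Tv); 16:A/C (Tv); 18:T/C (Ti); 20:T/A (Tv); 25:T/C (Ti); 28:A/G (Ti).
Of the 10 differences, 5 transitions and 5 transversions over 29 sites: P = 5/29 = 0.172414, Q = 5/29 = 0.172414.
d = −0.5·ln(0.482758) − 0.25·ln(0.655172) = −0.5·(-0.728240) − 0.25·(-0.422857) = 0.4698.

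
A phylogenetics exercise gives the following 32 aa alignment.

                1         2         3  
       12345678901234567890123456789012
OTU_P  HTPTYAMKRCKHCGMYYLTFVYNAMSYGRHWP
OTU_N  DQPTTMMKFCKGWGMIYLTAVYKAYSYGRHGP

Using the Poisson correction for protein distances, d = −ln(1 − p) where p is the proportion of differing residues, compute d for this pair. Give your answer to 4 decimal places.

0.4700

The sequences differ at positions 1 (H/D), 2 (T/Q), 5 (Y/T), 6 (A/M), 9 (R/F), 12 (H/G), 13 (C/W), 16 (Y/I), 20 (F/A), 23 (N/K), 25 (M/Y), 31 (W/G).
p = 12/32 = 0.375000.
d = −ln(1 − 0.375000) = −ln(0.625000) = 0.4700.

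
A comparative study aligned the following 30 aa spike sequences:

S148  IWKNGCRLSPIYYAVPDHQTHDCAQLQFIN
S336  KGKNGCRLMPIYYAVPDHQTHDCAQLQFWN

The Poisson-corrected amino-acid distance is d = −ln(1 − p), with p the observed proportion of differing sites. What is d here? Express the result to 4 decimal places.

0.1431

The sequences differ at positions 1 (I/K), 2 (W/G), 9 (S/M), 29 (I/W).
p = 4/30 = 0.133333.
d = −ln(1 − 0.133333) = −ln(0.866667) = 0.1431.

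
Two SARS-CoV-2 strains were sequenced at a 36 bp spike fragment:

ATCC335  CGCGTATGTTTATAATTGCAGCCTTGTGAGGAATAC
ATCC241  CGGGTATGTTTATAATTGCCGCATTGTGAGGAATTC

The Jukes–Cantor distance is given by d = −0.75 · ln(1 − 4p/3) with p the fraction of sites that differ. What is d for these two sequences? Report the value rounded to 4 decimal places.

Mismatches occur at site 3 (C→G), site 20 (A→C), site 23 (C→A), site 35 (A→T).
p = 4/36 = 0.111111.
d = −0.75 · ln(1 − (4/3)·0.111111) = −0.75 · ln(0.851852) = −0.75 · (-0.160342) = 0.1203.

0.1203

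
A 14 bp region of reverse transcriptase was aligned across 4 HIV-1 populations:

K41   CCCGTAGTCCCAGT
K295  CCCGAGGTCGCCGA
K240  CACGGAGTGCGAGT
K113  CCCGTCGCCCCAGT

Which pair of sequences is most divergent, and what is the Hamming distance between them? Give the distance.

8

Pairwise Hamming distances:
  K41 vs K295: 5
  K41 vs K240: 4
  K41 vs K113: 2
  K295 vs K240: 8
  K295 vs K113: 6
  K240 vs K113: 6
The largest is 8, between K295 and K240.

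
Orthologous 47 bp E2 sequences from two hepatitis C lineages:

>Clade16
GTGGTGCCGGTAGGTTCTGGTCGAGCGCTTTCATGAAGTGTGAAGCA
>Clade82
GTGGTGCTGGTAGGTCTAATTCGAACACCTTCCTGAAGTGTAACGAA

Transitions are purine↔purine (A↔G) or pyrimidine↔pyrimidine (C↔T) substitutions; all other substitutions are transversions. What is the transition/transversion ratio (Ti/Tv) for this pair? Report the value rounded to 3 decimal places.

1.600

The sequences differ at positions 8 (C/T, transition), 16 (T/C, transition), 17 (C/T, transition), 18 (T/A, transversion), 19 (G/A, transition), 20 (G/T, transversion), 25 (G/A, transition), 27 (G/A, transition), 29 (T/C, transition), 33 (A/C, transversion), 42 (G/A, transition), 44 (A/C, transversion), 46 (C/A, transversion).
Of the 13 differences, 8 transitions and 5 transversions, so Ti/Tv = 8/5 = 1.600.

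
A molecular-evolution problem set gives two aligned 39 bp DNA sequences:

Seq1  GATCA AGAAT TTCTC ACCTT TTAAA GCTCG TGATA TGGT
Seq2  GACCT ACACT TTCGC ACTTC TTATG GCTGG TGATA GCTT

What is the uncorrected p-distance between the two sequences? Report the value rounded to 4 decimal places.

Mismatches occur at site 3 (T→C), site 5 (A→T), site 7 (G→C), site 9 (A→C), site 14 (T→G), site 18 (C→T), site 20 (T→C), site 24 (A→T), site 25 (A→G), site 29 (C→G), site 36 (T→G), site 37 (G→C), site 38 (G→T).
There are 13 differences over 39 sites, so p = 13/39 = 0.3333.

0.3333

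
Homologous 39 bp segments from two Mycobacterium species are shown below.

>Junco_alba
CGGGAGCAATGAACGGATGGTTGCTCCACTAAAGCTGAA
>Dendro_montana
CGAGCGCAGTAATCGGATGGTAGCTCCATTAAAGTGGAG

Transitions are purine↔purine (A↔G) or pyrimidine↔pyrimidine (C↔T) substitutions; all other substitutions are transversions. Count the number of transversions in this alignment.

The sequences differ at positions 3 (G/A, transition), 5 (A/C, transversion), 9 (A/G, transition), 11 (G/A, transition), 13 (A/T, transversion), 22 (T/A, transversion), 29 (C/T, transition), 35 (C/T, transition), 36 (T/G, transversion), 39 (A/G, transition).
Of the 10 differences, 6 transitions and 4 transversions, so the answer is 4.

4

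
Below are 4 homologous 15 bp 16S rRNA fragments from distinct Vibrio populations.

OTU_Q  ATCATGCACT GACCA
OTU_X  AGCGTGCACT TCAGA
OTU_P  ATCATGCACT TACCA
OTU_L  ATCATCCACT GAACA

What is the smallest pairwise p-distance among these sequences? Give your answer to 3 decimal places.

0.067

Pairwise Hamming distances:
  OTU_Q vs OTU_X: 6
  OTU_Q vs OTU_P: 1
  OTU_Q vs OTU_L: 2
  OTU_X vs OTU_P: 5
  OTU_X vs OTU_L: 6
  OTU_P vs OTU_L: 3
The smallest is 1 mismatch, between OTU_Q and OTU_P; p = 1/15 = 0.067.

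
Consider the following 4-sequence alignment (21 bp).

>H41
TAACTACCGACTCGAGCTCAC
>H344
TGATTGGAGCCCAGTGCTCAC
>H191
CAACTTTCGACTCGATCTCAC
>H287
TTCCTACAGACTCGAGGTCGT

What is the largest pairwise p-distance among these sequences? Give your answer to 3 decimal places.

0.571

Pairwise Hamming distances:
  H41 vs H344: 9
  H41 vs H191: 4
  H41 vs H287: 6
  H344 vs H191: 11
  H344 vs H287: 12
  H191 vs H287: 10
The largest is 12 mismatches, between H344 and H287; p = 12/21 = 0.571.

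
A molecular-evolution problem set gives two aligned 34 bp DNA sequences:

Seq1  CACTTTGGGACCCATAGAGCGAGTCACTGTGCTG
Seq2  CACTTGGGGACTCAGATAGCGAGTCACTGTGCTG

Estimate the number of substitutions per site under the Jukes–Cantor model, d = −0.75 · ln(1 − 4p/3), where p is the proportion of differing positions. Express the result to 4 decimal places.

0.1280

Differing sites — 6:T/G; 12:C/T; 15:T/G; 17:G/T.
p = 4/34 = 0.117647.
d = −0.75 · ln(1 − (4/3)·0.117647) = −0.75 · ln(0.843137) = −0.75 · (-0.170626) = 0.1280.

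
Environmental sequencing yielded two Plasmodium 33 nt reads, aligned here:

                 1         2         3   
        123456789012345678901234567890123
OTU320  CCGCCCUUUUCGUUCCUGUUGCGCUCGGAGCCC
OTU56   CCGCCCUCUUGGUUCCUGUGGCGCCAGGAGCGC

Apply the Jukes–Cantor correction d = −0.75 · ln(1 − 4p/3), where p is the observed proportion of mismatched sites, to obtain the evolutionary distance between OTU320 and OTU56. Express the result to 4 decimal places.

Differing sites — 8:U/C; 11:C/G; 20:U/G; 25:U/C; 26:C/A; 32:C/G.
p = 6/33 = 0.181818.
d = −0.75 · ln(1 − (4/3)·0.181818) = −0.75 · ln(0.757576) = −0.75 · (-0.277631) = 0.2082.

0.2082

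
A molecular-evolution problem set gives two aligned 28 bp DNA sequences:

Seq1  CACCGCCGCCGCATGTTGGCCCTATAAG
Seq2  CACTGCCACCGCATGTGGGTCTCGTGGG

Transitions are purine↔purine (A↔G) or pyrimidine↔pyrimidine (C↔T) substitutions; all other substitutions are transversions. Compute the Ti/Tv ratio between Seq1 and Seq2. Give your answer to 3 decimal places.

8.000

Differing sites — 4:C/T (Ti); 8:G/A (Ti); 17:T/G (Tv); 20:C/T (Ti); 22:C/T (Ti); 23:T/C (Ti); 24:A/G (Ti); 26:A/G (Ti); 27:A/G (Ti).
Of the 9 differences, 8 transitions and 1 transversion, so Ti/Tv = 8/1 = 8.000.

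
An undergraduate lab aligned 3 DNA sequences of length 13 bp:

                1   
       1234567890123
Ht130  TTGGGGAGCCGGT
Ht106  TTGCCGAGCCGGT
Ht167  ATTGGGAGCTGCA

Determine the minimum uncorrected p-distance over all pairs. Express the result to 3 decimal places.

Pairwise Hamming distances:
  Ht130 vs Ht106: 2
  Ht130 vs Ht167: 5
  Ht106 vs Ht167: 7
The smallest is 2 mismatches, between Ht130 and Ht106; p = 2/13 = 0.154.

0.154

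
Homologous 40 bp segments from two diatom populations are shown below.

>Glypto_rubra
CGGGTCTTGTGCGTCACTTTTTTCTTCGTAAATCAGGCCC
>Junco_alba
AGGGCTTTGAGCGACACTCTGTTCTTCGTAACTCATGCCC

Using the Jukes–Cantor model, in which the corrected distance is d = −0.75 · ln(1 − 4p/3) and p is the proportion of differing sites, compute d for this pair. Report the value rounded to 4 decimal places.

0.2675

The sequences differ at positions 1 (C/A), 5 (T/C), 6 (C/T), 10 (T/A), 14 (T/A), 19 (T/C), 21 (T/G), 32 (A/C), 36 (G/T).
p = 9/40 = 0.225000.
d = −0.75 · ln(1 − (4/3)·0.225000) = −0.75 · ln(0.700000) = −0.75 · (-0.356675) = 0.2675.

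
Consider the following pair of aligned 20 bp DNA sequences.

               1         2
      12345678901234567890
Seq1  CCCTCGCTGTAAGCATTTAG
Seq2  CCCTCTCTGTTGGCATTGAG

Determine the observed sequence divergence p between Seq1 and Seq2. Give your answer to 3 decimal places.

The sequences differ at positions 6 (G/T), 11 (A/T), 12 (A/G), 18 (T/G).
There are 4 differences over 20 sites, so p = 4/20 = 0.200.

0.200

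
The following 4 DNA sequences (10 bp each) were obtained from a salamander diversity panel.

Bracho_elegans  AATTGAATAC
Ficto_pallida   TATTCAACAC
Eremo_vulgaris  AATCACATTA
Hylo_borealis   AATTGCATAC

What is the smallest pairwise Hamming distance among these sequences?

Pairwise Hamming distances:
  Bracho_elegans vs Ficto_pallida: 3
  Bracho_elegans vs Eremo_vulgaris: 5
  Bracho_elegans vs Hylo_borealis: 1
  Ficto_pallida vs Eremo_vulgaris: 7
  Ficto_pallida vs Hylo_borealis: 4
  Eremo_vulgaris vs Hylo_borealis: 4
The smallest is 1, between Bracho_elegans and Hylo_borealis.

1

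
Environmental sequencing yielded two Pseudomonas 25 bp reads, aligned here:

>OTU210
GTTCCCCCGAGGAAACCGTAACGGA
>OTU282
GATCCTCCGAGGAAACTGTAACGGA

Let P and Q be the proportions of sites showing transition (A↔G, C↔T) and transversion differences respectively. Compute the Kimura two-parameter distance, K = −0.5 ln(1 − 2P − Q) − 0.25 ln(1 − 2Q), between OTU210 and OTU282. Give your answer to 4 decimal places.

The sequences differ at positions 2 (T/A, transversion), 6 (C/T, transition), 17 (C/T, transition).
Of the 3 differences, 2 transitions and 1 transversion over 25 sites: P = 2/25 = 0.080000, Q = 1/25 = 0.040000.
d = −0.5·ln(0.800000) − 0.25·ln(0.920000) = −0.5·(-0.223144) − 0.25·(-0.083382) = 0.1324.

0.1324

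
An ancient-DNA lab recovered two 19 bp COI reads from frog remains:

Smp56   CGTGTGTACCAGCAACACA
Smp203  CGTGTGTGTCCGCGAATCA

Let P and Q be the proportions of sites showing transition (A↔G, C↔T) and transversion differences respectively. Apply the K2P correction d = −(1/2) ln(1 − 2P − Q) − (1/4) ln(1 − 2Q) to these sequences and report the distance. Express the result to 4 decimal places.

Mismatches occur at site 8 (A→G, transition), site 9 (C→T, transition), site 11 (A→C, transversion), site 14 (A→G, transition), site 16 (C→A, transversion), site 17 (A→T, transversion).
Of the 6 differences, 3 transitions and 3 transversions over 19 sites: P = 3/19 = 0.157895, Q = 3/19 = 0.157895.
d = −0.5·ln(0.526315) − 0.25·ln(0.684210) = −0.5·(-0.641855) − 0.25·(-0.379490) = 0.4158.

0.4158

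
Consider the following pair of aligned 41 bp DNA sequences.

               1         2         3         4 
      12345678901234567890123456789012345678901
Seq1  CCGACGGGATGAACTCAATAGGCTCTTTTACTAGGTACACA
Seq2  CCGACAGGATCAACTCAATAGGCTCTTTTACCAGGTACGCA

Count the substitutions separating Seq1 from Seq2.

4

The sequences differ at positions 6 (G/A), 11 (G/C), 32 (T/C), 39 (A/G).
That gives 4 mismatches out of 41 aligned sites, so the Hamming distance is 4.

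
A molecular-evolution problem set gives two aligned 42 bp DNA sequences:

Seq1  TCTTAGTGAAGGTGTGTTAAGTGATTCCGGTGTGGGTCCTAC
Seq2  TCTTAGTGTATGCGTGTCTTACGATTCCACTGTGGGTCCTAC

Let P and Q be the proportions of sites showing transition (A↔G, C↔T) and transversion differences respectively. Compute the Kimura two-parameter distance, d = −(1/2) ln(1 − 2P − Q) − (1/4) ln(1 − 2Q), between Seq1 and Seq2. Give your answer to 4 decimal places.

0.2889

The sequences differ at positions 9 (A/T, transversion), 11 (G/T, transversion), 13 (T/C, transition), 18 (T/C, transition), 19 (A/T, transversion), 20 (A/T, transversion), 21 (G/A, transition), 22 (T/C, transition), 29 (G/A, transition), 30 (G/C, transversion).
Of the 10 differences, 5 transitions and 5 transversions over 42 sites: P = 5/42 = 0.119048, Q = 5/42 = 0.119048.
d = −0.5·ln(0.642856) − 0.25·ln(0.761904) = −0.5·(-0.441835) − 0.25·(-0.271935) = 0.2889.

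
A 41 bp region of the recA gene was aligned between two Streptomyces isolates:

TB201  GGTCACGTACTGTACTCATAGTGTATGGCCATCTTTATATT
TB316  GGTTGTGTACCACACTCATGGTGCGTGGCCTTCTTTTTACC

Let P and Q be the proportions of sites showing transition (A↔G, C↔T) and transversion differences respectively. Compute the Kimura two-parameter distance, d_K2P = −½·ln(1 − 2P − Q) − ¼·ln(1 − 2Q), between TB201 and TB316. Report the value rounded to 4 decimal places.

Differing sites — 4:C/T (Ti); 5:A/G (Ti); 6:C/T (Ti); 11:T/C (Ti); 12:G/A (Ti); 13:T/C (Ti); 20:A/G (Ti); 24:T/C (Ti); 25:A/G (Ti); 31:A/T (Tv); 37:A/T (Tv); 40:T/C (Ti); 41:T/C (Ti).
Of the 13 differences, 11 transitions and 2 transversions over 41 sites: P = 11/41 = 0.268293, Q = 2/41 = 0.048780.
d = −0.5·ln(0.414634) − 0.25·ln(0.902440) = −0.5·(-0.880359) − 0.25·(-0.102653) = 0.4658.

0.4658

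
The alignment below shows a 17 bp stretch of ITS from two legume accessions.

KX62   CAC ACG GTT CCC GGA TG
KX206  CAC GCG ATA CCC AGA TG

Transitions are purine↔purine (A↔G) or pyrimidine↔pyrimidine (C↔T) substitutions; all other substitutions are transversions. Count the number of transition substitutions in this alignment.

The sequences differ at positions 4 (A/G, transition), 7 (G/A, transition), 9 (T/A, transversion), 13 (G/A, transition).
Of the 4 differences, 3 transitions and 1 transversion, so the answer is 3.

3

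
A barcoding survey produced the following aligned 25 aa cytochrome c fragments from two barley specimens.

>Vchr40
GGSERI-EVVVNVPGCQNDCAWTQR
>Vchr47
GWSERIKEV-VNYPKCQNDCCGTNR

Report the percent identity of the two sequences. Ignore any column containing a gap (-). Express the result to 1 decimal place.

Excluding the 2 gap columns leaves 23 comparable sites.
Differing sites — 2:G/W; 13:V/Y; 15:G/K; 21:A/C; 22:W/G; 24:Q/N.
17 of the 23 comparable sites match, so the percent identity is 17/23 × 100 = 73.9%.

73.9%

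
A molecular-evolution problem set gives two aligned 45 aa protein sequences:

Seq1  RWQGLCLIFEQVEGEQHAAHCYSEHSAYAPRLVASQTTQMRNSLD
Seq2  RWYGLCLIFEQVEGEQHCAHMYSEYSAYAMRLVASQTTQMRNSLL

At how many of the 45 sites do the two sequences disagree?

6

Differing sites — 3:Q/Y; 18:A/C; 21:C/M; 25:H/Y; 30:P/M; 45:D/L.
That gives 6 mismatches out of 45 aligned sites, so the Hamming distance is 6.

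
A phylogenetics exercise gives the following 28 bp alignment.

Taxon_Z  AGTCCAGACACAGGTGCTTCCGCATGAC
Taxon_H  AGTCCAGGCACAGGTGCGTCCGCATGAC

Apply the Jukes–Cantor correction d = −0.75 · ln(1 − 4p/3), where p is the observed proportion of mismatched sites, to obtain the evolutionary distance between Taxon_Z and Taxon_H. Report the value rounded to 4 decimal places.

0.0751

The sequences differ at positions 8 (A/G), 18 (T/G).
p = 2/28 = 0.071429.
d = −0.75 · ln(1 − (4/3)·0.071429) = −0.75 · ln(0.904761) = −0.75 · (-0.100084) = 0.0751.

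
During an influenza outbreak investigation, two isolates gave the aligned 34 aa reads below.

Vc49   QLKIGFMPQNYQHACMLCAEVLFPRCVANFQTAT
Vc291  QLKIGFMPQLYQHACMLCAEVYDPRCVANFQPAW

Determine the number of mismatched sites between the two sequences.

5

Mismatches occur at site 10 (N/L), site 22 (L/Y), site 23 (F/D), site 32 (T/P), site 34 (T/W).
That gives 5 mismatches out of 34 aligned sites, so the Hamming distance is 5.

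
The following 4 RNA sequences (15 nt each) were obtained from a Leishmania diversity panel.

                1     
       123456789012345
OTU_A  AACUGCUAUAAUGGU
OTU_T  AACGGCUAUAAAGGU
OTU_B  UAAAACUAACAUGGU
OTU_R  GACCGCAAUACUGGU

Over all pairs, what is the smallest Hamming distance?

Pairwise Hamming distances:
  OTU_A vs OTU_T: 2
  OTU_A vs OTU_B: 6
  OTU_A vs OTU_R: 4
  OTU_T vs OTU_B: 7
  OTU_T vs OTU_R: 5
  OTU_B vs OTU_R: 8
The smallest is 2, between OTU_A and OTU_T.

2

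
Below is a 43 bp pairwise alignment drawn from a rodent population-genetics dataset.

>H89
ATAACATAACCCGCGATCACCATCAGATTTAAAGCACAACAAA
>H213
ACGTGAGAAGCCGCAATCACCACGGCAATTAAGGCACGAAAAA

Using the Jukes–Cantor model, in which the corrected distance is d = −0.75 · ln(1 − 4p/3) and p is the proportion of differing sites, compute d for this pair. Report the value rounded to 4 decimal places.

0.4693

Mismatches occur at site 2 (T/C), site 3 (A/G), site 4 (A/T), site 5 (C/G), site 7 (T/G), site 10 (C/G), site 15 (G/A), site 23 (T/C), site 24 (C/G), site 25 (A/G), site 26 (G/C), site 28 (T/A), site 33 (A/G), site 38 (A/G), site 40 (C/A).
p = 15/43 = 0.348837.
d = −0.75 · ln(1 − (4/3)·0.348837) = −0.75 · ln(0.534884) = −0.75 · (-0.625705) = 0.4693.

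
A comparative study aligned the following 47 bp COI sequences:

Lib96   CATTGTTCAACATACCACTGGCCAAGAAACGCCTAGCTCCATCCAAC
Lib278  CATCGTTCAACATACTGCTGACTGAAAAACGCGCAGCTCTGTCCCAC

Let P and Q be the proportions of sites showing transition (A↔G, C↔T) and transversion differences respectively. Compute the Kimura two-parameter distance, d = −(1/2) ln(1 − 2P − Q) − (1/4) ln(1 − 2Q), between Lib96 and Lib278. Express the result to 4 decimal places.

0.3379

Mismatches occur at site 4 (T↔C, transition), site 16 (C↔T, transition), site 17 (A↔G, transition), site 21 (G↔A, transition), site 23 (C↔T, transition), site 24 (A↔G, transition), site 26 (G↔A, transition), site 33 (C↔G, transversion), site 34 (T↔C, transition), site 40 (C↔T, transition), site 41 (A↔G, transition), site 45 (A↔C, transversion).
Of the 12 differences, 10 transitions and 2 transversions over 47 sites: P = 10/47 = 0.212766, Q = 2/47 = 0.042553.
d = −0.5·ln(0.531915) − 0.25·ln(0.914894) = −0.5·(-0.631272) − 0.25·(-0.088947) = 0.3379.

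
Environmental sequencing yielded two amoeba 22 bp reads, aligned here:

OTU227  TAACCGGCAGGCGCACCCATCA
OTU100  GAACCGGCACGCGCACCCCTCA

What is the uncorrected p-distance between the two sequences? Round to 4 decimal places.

Mismatches occur at site 1 (T↔G), site 10 (G↔C), site 19 (A↔C).
There are 3 differences over 22 sites, so p = 3/22 = 0.1364.

0.1364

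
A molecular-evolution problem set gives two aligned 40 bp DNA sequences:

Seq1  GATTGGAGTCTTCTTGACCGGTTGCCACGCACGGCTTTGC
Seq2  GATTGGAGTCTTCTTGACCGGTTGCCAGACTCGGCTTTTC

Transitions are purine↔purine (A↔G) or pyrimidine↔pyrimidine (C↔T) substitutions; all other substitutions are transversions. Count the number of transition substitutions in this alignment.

1

The sequences differ at positions 28 (C/G, transversion), 29 (G/A, transition), 31 (A/T, transversion), 39 (G/T, transversion).
Of the 4 differences, 1 transition and 3 transversions, so the answer is 1.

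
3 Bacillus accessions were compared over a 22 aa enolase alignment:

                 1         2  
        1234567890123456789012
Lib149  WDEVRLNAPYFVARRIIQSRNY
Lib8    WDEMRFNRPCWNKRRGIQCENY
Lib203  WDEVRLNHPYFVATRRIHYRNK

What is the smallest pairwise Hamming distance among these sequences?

Pairwise Hamming distances:
  Lib149 vs Lib8: 10
  Lib149 vs Lib203: 6
  Lib8 vs Lib203: 13
The smallest is 6, between Lib149 and Lib203.

6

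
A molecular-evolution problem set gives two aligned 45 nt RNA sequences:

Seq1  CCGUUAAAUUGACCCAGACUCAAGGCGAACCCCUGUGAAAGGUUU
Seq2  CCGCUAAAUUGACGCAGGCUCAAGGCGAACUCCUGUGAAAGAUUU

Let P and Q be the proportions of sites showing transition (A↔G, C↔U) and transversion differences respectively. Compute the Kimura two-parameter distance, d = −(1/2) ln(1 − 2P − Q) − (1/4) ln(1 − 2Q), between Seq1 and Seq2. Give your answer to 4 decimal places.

The sequences differ at positions 4 (U/C, transition), 14 (C/G, transversion), 18 (A/G, transition), 31 (C/U, transition), 42 (G/A, transition).
Of the 5 differences, 4 transitions and 1 transversion over 45 sites: P = 4/45 = 0.088889, Q = 1/45 = 0.022222.
d = −0.5·ln(0.800000) − 0.25·ln(0.955556) = −0.5·(-0.223144) − 0.25·(-0.045462) = 0.1229.

0.1229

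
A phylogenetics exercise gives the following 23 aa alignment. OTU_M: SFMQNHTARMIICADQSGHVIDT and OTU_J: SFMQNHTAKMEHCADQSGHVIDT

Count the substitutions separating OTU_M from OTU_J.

3

Differing sites — 9:R/K; 11:I/E; 12:I/H.
That gives 3 mismatches out of 23 aligned sites, so the Hamming distance is 3.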